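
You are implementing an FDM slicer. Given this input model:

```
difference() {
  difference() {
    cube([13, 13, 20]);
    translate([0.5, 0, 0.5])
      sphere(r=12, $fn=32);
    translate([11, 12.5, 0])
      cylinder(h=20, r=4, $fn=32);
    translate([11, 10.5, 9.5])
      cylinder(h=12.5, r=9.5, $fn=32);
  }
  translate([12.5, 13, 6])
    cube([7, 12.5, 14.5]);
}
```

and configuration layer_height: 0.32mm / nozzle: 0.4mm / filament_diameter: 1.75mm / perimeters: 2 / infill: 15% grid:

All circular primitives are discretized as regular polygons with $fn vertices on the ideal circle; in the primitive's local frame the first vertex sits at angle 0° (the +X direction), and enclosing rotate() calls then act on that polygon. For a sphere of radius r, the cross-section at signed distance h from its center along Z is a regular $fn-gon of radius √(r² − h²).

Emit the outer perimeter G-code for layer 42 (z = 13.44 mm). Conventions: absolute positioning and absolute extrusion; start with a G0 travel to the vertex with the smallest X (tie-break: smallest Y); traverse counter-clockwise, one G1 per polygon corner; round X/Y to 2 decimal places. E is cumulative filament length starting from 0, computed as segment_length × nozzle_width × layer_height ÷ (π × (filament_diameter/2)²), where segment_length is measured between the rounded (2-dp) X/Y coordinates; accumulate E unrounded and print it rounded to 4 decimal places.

At z = 13.44 mm: the cube (footprint 13×13) is included at this height; the sphere at (0.5, 0) does not reach this height (|z−center|=12.940 > r=12); the cylinder at (11, 12.5): section is a regular 32-gon, circumradius r=4; the r=9.5 cylinder at (11, 10.5) contributes a regular 32-gon of circumradius 9.5; Subtracting the remaining from the first: starting from the 13×13 cube, the r=4 cylinder at (11, 12.5) partially overlaps it — only the 23.10 mm² overlap (of its 49.94 mm²) is removed, clipping the outline; the r=9.5 cylinder at (11, 10.5) partially overlaps it — only the 94.53 mm² overlap (of its 281.71 mm²) is removed, clipping the outline — 1 connected region; the cube at (12.5, 13) (footprint 7×12.5) is included at this height; After the difference (first − rest): starting from the result so far, the 7×12.5 cube at (12.5, 13) misses the remaining region (no effect) — 1 connected region. The outline is a single polygon with 16 vertices. Extrusion per mm of travel: 0.4 × 0.32 / (π × 0.875²) = 0.053216. Accumulating E over each segment gives final E = 2.5846.

G0 X0.00 Y0.00 Z13.44
G1 X13.00 Y0.00 E0.6918
G1 X13.00 Y1.23 E0.7573
G1 X12.85 Y1.18 E0.7657
G1 X11.00 Y1.00 E0.8646
G1 X9.15 Y1.18 E0.9635
G1 X7.36 Y1.72 E1.0630
G1 X5.72 Y2.60 E1.1621
G1 X4.28 Y3.78 E1.2611
G1 X3.10 Y5.22 E1.3602
G1 X2.22 Y6.86 E1.4592
G1 X1.68 Y8.65 E1.5587
G1 X1.50 Y10.50 E1.6577
G1 X1.68 Y12.35 E1.7566
G1 X1.88 Y13.00 E1.7928
G1 X0.00 Y13.00 E1.8928
G1 X0.00 Y0.00 E2.5846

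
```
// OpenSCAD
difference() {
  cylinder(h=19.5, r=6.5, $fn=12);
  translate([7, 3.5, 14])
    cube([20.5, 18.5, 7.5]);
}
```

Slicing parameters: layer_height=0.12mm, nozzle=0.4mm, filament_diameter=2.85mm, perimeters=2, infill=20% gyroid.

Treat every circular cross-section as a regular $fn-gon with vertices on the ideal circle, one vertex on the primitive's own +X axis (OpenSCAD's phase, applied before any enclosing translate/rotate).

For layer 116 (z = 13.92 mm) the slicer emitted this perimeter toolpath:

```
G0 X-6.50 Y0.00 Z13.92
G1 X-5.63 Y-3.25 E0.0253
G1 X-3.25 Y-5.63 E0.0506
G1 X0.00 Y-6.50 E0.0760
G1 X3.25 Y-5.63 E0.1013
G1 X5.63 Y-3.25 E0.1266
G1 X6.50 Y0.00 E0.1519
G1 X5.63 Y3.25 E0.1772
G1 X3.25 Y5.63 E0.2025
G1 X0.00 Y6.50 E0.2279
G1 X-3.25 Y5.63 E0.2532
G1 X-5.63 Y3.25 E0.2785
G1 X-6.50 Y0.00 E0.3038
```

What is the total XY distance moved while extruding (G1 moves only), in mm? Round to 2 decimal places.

40.38 mm

Sum the Euclidean lengths of each G1 segment: total = 40.38 mm.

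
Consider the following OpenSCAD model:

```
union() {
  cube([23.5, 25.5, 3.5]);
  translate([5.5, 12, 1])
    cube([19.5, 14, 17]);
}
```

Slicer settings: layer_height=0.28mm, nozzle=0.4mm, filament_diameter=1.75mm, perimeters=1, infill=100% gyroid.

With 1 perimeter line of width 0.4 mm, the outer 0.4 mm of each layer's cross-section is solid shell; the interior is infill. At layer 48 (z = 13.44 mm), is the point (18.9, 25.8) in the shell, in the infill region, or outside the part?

shell

At z = 13.44 mm: the cube is not intersected at this z (z outside [0, 3.5]); the 19.5×14 cube at (5.5, 12) contributes its full rectangle; Combining (union): only the 19.5×14 cube at (5.5, 12) is present, so the union is just that shape — 1 connected region. Overall, the cross-section is a single solid region. The nearest boundary edge runs (25.00, 26.00)→(5.50, 26.00); distance from the point to it = 0.20 mm. The point is inside the cross-section, 0.20 mm from the nearest boundary — within the 0.4 mm shell band (1 × 0.4).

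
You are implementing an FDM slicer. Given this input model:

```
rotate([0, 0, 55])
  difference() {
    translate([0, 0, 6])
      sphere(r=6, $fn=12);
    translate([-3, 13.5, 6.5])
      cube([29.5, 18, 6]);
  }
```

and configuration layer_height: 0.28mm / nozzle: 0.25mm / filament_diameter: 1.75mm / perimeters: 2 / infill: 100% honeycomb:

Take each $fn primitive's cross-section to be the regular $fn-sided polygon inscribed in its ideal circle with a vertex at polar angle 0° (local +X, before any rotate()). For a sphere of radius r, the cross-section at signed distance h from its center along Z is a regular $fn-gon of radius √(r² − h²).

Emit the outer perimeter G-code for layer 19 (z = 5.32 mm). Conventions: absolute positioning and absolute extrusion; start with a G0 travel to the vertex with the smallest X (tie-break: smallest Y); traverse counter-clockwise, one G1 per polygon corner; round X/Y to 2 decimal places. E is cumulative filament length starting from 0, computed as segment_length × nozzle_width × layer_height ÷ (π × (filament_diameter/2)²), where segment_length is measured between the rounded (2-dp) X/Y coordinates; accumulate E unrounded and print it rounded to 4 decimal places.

At z = 5.32 mm: the r=6 sphere slices to a regular 12-gon of circumradius 5.961 (√(r²−h²) with h=0.68 from center); the cube at (-3, 13.5) is not intersected at this z (z outside [6.5, 12.5]); Taking the first minus the rest: none of the subtracted shapes is present at this height, so the r=6 sphere is unchanged — 1 connected region; (rotated 55° about Z; rotation is an isometry so areas/perimeters/island counts are preserved). The outline is a single polygon with 12 vertices. Extrusion per mm of travel: 0.25 × 0.28 / (π × 0.875²) = 0.029103. Accumulating E over each segment gives final E = 1.0775.

G0 X-5.94 Y0.52 Z5.32
G1 X-5.40 Y-2.52 E0.0899
G1 X-3.42 Y-4.88 E0.1795
G1 X-0.52 Y-5.94 E0.2694
G1 X2.52 Y-5.40 E0.3592
G1 X4.88 Y-3.42 E0.4489
G1 X5.94 Y-0.52 E0.5387
G1 X5.40 Y2.52 E0.6286
G1 X3.42 Y4.88 E0.7182
G1 X0.52 Y5.94 E0.8081
G1 X-2.52 Y5.40 E0.8980
G1 X-4.88 Y3.42 E0.9876
G1 X-5.94 Y0.52 E1.0775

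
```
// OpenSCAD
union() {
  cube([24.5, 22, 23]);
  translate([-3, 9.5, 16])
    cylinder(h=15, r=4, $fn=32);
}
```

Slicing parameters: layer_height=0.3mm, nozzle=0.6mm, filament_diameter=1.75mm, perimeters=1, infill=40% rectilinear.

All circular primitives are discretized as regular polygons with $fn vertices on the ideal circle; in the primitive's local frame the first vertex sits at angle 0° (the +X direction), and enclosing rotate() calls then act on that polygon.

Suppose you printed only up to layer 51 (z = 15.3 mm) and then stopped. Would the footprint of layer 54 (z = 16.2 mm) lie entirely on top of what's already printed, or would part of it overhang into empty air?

Compare the two slices. At z = 15.3: the cube (footprint 24.5×22) is included at this height (area 539.00 mm²); the cylinder at (-3, 9.5) is absent (z outside [16, 31]); Combining (union): only the 24.5×22 cube is present, so the union is just that shape — area = 539.00 mm². At z = 16.2: the cube is present — its section is the full 24.5×22 rectangle (area 539.00 mm²); the cylinder at (-3, 9.5): section is a regular 32-gon, circumradius r=4 (area = (32/2)·4.000²·sin(360°/32) = 49.94 mm²); Taking the union: the regions partially overlap — summed areas 588.94 mm² minus the doubly-counted overlap 3.55 mm² gives 585.39 mm² — area = 585.39 mm². Checking containment: at z = 16.2 the cross-section extends beyond the z = 15.3 cross-section by about 46.39 mm².

part overhangs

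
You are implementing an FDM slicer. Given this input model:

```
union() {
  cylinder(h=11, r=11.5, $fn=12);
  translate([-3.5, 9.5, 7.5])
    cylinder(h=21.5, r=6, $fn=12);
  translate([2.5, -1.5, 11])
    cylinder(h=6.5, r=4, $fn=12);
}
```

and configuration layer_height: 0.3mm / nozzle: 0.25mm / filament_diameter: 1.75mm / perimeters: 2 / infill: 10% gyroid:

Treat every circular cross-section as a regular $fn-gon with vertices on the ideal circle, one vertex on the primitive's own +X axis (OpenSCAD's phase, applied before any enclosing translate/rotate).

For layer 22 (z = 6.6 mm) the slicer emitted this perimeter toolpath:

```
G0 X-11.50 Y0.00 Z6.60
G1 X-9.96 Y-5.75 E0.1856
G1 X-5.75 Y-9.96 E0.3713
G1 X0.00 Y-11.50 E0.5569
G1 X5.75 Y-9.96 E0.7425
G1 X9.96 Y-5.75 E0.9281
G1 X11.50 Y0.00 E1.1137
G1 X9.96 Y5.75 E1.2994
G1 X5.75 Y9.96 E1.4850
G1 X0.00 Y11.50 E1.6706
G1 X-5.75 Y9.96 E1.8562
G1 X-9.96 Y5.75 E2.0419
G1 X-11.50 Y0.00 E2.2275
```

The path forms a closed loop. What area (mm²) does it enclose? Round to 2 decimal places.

396.78 mm²

Apply the shoelace formula to the sequence of (X, Y) vertices; enclosed area = 396.78 mm².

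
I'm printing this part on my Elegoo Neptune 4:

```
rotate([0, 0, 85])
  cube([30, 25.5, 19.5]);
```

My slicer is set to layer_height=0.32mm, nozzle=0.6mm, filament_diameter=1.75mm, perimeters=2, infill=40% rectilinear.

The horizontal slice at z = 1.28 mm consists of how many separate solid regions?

At z = 1.28 mm: the cube (footprint 30×25.5) is included at this height; (whole slice rotated 85° about Z — lengths, areas and connectivity unchanged). The result has 1 disconnected region.

1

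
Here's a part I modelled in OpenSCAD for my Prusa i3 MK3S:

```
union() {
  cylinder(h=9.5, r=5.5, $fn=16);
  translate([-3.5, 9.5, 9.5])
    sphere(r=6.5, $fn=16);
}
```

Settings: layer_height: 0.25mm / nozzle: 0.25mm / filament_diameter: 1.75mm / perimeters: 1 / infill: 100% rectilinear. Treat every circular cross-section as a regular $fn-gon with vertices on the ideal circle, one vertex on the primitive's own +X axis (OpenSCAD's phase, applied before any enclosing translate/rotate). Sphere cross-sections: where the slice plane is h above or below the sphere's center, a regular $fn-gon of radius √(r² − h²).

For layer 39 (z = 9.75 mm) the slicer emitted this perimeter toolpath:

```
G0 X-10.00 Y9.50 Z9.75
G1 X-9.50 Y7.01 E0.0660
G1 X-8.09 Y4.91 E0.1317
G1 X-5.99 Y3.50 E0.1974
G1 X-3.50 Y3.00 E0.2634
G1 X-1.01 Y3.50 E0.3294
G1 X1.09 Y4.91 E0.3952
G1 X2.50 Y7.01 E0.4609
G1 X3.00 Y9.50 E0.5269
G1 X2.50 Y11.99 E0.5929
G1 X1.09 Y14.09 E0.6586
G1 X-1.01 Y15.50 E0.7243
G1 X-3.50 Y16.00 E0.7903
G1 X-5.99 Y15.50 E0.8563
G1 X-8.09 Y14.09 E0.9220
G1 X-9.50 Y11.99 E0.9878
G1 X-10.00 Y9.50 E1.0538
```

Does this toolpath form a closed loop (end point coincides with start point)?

yes

Start point (G0): (-10.00, 9.50). End point (last G1): the path returns to the start — closed.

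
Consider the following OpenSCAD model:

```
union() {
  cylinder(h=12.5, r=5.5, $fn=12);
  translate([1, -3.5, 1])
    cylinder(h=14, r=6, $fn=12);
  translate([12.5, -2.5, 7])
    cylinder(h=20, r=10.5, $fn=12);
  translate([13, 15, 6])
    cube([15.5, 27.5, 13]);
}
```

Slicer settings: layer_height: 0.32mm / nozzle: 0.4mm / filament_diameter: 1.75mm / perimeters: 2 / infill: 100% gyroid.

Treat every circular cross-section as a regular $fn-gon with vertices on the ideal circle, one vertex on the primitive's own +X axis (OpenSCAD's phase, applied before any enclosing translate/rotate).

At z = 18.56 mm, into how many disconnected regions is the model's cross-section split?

2

At z = 18.56 mm: the cylinder is not intersected at this z (z outside [0, 12.5]); the cylinder at (1, -3.5) is not intersected at this z (z outside [1, 15]); the r=10.5 cylinder at (12.5, -2.5) gives a regular 12-gon of circumradius 10.5 (constant along its height); the 15.5×27.5 cube at (13, 15) contributes its full rectangle; Combining (union): the 2 present regions are separate (no shared area or edge), so areas and boundary lengths simply add and each stays a separate island — 2 connected regions. The result has 2 disconnected regions.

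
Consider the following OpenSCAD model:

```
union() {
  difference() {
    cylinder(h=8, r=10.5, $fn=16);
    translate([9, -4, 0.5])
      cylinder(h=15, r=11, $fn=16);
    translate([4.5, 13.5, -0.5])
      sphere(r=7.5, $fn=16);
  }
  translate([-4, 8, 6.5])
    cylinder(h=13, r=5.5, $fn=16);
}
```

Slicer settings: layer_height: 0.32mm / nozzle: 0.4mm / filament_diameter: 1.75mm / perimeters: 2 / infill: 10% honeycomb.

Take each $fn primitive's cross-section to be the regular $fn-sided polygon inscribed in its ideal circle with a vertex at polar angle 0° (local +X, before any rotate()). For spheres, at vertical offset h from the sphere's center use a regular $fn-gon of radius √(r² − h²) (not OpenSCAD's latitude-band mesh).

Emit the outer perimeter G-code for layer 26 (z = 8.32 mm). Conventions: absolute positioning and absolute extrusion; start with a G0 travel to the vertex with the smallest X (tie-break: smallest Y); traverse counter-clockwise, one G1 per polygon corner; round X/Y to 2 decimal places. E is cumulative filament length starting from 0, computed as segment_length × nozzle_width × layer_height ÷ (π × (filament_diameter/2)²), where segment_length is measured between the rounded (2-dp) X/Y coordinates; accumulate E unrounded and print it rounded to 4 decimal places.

G0 X-9.50 Y8.00 Z8.32
G1 X-9.08 Y5.90 E0.1140
G1 X-7.89 Y4.11 E0.2284
G1 X-6.10 Y2.92 E0.3427
G1 X-4.00 Y2.50 E0.4567
G1 X-1.90 Y2.92 E0.5707
G1 X-0.11 Y4.11 E0.6851
G1 X1.08 Y5.90 E0.7994
G1 X1.50 Y8.00 E0.9134
G1 X1.08 Y10.10 E1.0274
G1 X-0.11 Y11.89 E1.1418
G1 X-1.90 Y13.08 E1.2562
G1 X-4.00 Y13.50 E1.3701
G1 X-6.10 Y13.08 E1.4841
G1 X-7.89 Y11.89 E1.5985
G1 X-9.08 Y10.10 E1.7129
G1 X-9.50 Y8.00 E1.8268

At z = 8.32 mm: the cylinder does not reach this height (z outside [0, 8]); the r=11 cylinder at (9, -4) contributes a regular 16-gon of circumradius 11; the sphere at (4.5, 13.5) is absent (|z−center|=8.820 > r=7.5); Subtracting the remaining from the first: the first operand is absent here, so nothing remains; the r=5.5 cylinder at (-4, 8) gives a regular 16-gon of circumradius 5.5 (constant along its height); Merging all regions: only the r=5.5 cylinder at (-4, 8) is present, so the union is just that shape — 1 connected region. The outline is a single polygon with 16 vertices. Extrusion per mm of travel: 0.4 × 0.32 / (π × 0.875²) = 0.053216. Accumulating E over each segment gives final E = 1.8268.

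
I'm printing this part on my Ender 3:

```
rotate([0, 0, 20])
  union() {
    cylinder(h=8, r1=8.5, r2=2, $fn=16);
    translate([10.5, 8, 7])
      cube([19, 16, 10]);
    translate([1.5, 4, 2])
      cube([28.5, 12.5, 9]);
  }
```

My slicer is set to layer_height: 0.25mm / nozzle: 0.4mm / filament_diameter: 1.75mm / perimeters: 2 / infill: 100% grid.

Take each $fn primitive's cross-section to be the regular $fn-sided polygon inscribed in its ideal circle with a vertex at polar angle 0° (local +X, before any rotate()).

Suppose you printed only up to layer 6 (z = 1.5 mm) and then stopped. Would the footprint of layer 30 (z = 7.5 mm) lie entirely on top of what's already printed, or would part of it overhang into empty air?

part overhangs

Compare the two slices. At z = 1.5: the cone contributes a regular 16-gon of circumradius 7.281 (interpolated between r1=8.5 and r2=2 at t=0.188) (area = (16/2)·7.281²·sin(360°/16) = 162.31 mm²); the cube at (10.5, 8) does not reach this height (z outside [7, 17]); the cube at (1.5, 4) is not intersected at this z (z outside [2, 11]); Merging all regions: only the cone is present, so the union is just that shape — area = 162.31 mm²; (whole slice rotated 20° about Z — lengths, areas and connectivity unchanged). At z = 7.5: the cone (r1=8.5→r2=2) has section circumradius 2.406 here — a regular 16-gon (area = (16/2)·2.406²·sin(360°/16) = 17.73 mm²); the 19×16 cube at (10.5, 8) contributes its full rectangle (area 304.00 mm²); the cube at (1.5, 4) is present — its section is the full 28.5×12.5 rectangle (area 356.25 mm²); Merging all regions: the regions partially overlap — summed areas 677.98 mm² minus the doubly-counted overlap 161.50 mm² gives 516.48 mm² — area = 516.48 mm²; (rotated 20° about Z; rotation is an isometry so areas/perimeters/island counts are preserved). Checking containment: at z = 7.5 the cross-section extends beyond the z = 1.5 cross-section by about 490.06 mm².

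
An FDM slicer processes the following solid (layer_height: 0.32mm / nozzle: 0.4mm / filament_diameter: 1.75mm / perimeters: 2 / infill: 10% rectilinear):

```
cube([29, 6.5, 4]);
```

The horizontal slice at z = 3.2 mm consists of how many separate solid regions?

1

At z = 3.2 mm: the cube (footprint 29×6.5) is included at this height. The result has 1 disconnected region.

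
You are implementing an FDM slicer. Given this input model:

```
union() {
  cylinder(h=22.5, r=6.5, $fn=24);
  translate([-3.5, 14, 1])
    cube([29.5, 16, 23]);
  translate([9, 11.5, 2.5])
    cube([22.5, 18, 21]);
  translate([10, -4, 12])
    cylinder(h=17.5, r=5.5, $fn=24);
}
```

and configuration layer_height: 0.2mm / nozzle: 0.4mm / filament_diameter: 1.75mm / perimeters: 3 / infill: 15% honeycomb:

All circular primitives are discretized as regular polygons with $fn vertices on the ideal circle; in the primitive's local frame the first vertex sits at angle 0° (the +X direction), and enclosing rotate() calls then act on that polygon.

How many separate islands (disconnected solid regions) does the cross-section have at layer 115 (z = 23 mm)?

2

At z = 23 mm: the cylinder is not intersected at this z (z outside [0, 22.5]); the 29.5×16 cube at (-3.5, 14) contributes its full rectangle; the cube at (9, 11.5) (footprint 22.5×18) is included at this height; the r=5.5 cylinder at (10, -4) gives a regular 24-gon of circumradius 5.5 (constant along its height); Combining (union): the regions partially overlap (shared area 263.50 mm²), so overlapping operands fuse into one piece — 2 connected regions. Overall, the cross-section has 2 separate islands. Island count = 2.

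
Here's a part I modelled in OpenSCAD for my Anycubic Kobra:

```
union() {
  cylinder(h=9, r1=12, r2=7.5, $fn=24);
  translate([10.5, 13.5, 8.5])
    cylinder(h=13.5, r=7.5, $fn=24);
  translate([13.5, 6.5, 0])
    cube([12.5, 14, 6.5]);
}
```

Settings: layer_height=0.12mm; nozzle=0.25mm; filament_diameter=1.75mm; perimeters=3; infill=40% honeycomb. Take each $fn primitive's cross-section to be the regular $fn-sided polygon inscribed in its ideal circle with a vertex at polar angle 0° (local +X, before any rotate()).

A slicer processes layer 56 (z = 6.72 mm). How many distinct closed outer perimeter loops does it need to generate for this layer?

At z = 6.72 mm: the cone contributes a regular 24-gon of circumradius 8.640 (interpolated between r1=12 and r2=7.5 at t=0.747); the cylinder at (10.5, 13.5) does not reach this height (z outside [8.5, 22]); the cube at (13.5, 6.5) is not intersected at this z (z outside [0, 6.5]); Combining (union): only the cone is present, so the union is just that shape — 1 connected region. The result has 1 disconnected region.

1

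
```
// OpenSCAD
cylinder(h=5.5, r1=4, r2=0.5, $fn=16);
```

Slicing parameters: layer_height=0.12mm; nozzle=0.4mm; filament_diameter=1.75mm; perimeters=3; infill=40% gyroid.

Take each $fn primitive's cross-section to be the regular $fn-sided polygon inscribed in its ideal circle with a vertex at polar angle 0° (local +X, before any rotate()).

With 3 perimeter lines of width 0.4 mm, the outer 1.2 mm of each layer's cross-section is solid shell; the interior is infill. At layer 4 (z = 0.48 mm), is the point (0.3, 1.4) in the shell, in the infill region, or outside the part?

At z = 0.48 mm: the cone: at t=0.087 of its height the radius interpolates to r₁+(r₂−r₁)t = 3.695, giving a regular 16-gon of that circumradius. Overall, the cross-section is a single solid region. The nearest boundary edge runs (1.41, 3.41)→(0.00, 3.69); distance from the point to it = 2.19 mm. The point is inside the cross-section and 2.19 mm from the nearest boundary — more than the 1.2 mm shell width (3 × 0.4), so it's in the infill interior.

infill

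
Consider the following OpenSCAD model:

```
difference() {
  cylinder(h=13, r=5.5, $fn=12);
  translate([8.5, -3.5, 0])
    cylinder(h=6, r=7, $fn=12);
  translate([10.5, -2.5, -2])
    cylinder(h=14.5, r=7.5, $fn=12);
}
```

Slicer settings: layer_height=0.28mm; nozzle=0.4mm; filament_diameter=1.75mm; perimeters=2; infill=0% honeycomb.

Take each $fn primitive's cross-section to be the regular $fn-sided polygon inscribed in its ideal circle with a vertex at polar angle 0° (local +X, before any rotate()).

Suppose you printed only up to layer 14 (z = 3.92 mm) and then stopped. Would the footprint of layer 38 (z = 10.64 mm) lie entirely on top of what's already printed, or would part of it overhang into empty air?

Compare the two slices. At z = 3.92: the cylinder: section is a regular 12-gon, circumradius r=5.5 (area = (12/2)·5.500²·sin(360°/12) = 90.75 mm²); the r=7 cylinder at (8.5, -3.5) gives a regular 12-gon of circumradius 7 (constant along its height) (area = (12/2)·7.000²·sin(360°/12) = 147.00 mm²); the r=7.5 cylinder at (10.5, -2.5) contributes a regular 12-gon of circumradius 7.5 (area = (12/2)·7.500²·sin(360°/12) = 168.75 mm²); Taking the first minus the rest: starting from the r=5.5 cylinder (90.75 mm²), the r=7 cylinder at (8.5, -3.5) partially overlaps it — only the 16.48 mm² overlap (of its 147.00 mm²) is removed, clipping the outline; the r=7.5 cylinder at (10.5, -2.5) misses the remaining region (no effect) — area = 74.27 mm². At z = 10.64: the r=5.5 cylinder gives a regular 12-gon of circumradius 5.5 (constant along its height) (area = (12/2)·5.500²·sin(360°/12) = 90.75 mm²); the cylinder at (8.5, -3.5) is not intersected at this z (z outside [0, 6]); the cylinder at (10.5, -2.5): section is a regular 12-gon, circumradius r=7.5 (area = (12/2)·7.500²·sin(360°/12) = 168.75 mm²); Taking the first minus the rest: starting from the r=5.5 cylinder (90.75 mm²), the r=7.5 cylinder at (10.5, -2.5) partially overlaps it — only the 8.55 mm² overlap (of its 168.75 mm²) is removed, clipping the outline — area = 82.20 mm². Checking containment: at z = 10.64 the cross-section extends beyond the z = 3.92 cross-section by about 7.93 mm².

part overhangs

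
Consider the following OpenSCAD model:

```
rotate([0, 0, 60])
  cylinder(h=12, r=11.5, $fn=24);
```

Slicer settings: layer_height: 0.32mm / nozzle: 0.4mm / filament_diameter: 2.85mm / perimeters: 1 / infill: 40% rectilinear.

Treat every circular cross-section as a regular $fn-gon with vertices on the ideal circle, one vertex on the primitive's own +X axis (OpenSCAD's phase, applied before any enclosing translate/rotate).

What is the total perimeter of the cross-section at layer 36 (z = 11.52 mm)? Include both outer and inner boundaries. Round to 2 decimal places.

At z = 11.52 mm: the cylinder: section is a regular 24-gon, circumradius r=11.5 (perimeter = 2·24·11.500·sin(180°/24) = 72.05 mm); (whole slice rotated 60° about Z — lengths, areas and connectivity unchanged). Overall, the cross-section is a single solid region. Total boundary length (outer) = 72.05 mm.

72.05 mm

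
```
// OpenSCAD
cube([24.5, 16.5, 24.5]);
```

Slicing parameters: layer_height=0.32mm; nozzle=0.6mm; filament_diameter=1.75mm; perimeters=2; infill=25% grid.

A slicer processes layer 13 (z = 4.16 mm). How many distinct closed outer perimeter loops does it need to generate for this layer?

1

At z = 4.16 mm: the cube (footprint 24.5×16.5) is included at this height. The result has 1 disconnected region.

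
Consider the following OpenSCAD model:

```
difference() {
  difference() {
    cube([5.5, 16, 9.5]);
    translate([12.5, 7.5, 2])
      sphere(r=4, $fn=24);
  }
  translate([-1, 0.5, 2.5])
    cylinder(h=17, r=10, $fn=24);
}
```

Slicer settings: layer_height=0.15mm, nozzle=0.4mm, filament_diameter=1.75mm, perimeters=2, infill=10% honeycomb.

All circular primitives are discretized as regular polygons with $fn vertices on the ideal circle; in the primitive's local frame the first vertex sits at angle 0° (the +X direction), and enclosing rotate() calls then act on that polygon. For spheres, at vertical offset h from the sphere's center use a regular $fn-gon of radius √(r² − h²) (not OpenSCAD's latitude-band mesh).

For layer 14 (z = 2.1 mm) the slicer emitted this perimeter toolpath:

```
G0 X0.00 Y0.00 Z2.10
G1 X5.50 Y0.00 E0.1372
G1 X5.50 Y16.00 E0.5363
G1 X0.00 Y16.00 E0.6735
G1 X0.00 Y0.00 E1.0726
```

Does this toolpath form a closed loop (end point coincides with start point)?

yes

Start point (G0): (0.00, 0.00). End point (last G1): the path returns to the start — closed.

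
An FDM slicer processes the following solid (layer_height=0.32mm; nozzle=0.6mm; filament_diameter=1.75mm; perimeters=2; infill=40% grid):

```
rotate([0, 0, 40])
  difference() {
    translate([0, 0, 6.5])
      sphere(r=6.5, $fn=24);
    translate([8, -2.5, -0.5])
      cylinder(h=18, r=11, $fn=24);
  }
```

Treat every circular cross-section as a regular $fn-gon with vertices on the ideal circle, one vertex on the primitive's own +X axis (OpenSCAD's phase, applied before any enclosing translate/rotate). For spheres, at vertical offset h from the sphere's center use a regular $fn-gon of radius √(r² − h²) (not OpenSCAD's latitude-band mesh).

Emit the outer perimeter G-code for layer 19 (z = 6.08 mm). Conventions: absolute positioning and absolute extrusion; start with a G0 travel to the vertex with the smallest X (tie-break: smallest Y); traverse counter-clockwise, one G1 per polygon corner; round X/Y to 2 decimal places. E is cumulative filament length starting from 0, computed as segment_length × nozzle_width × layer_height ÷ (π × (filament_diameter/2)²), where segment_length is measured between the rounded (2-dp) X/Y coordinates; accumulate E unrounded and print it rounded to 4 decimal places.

G0 X-6.46 Y0.57 Z6.08
G1 X-6.39 Y-1.13 E0.1358
G1 X-5.88 Y-2.74 E0.2706
G1 X-4.97 Y-4.17 E0.4059
G1 X-3.72 Y-5.31 E0.5410
G1 X-2.22 Y-6.10 E0.6763
G1 X-0.57 Y-6.46 E0.8111
G1 X1.13 Y-6.39 E0.9469
G1 X2.04 Y-6.10 E1.0232
G1 X1.43 Y-5.78 E1.0782
G1 X-0.69 Y-3.84 E1.3075
G1 X-2.23 Y-1.42 E1.5365
G1 X-3.10 Y1.32 E1.7660
G1 X-3.22 Y4.19 E1.9953
G1 X-2.87 Y5.80 E2.1268
G1 X-4.17 Y4.97 E2.2499
G1 X-5.31 Y3.72 E2.3850
G1 X-6.10 Y2.22 E2.5203
G1 X-6.46 Y0.57 E2.6551

At z = 6.08 mm: the r=6.5 sphere contributes a regular 24-gon of circumradius √(6.5²−0.42²) = 6.486; the r=11 cylinder at (8, -2.5) gives a regular 24-gon of circumradius 11 (constant along its height); Taking the first minus the rest: starting from the r=6.5 sphere, the r=11 cylinder at (8, -2.5) partially overlaps it — only the 89.65 mm² overlap (of its 375.81 mm²) is removed, clipping the outline — 1 connected region; (whole slice rotated 40° about Z — lengths, areas and connectivity unchanged). The outline is a single polygon with 18 vertices. Extrusion per mm of travel: 0.6 × 0.32 / (π × 0.875²) = 0.079824. Accumulating E over each segment gives final E = 2.6551.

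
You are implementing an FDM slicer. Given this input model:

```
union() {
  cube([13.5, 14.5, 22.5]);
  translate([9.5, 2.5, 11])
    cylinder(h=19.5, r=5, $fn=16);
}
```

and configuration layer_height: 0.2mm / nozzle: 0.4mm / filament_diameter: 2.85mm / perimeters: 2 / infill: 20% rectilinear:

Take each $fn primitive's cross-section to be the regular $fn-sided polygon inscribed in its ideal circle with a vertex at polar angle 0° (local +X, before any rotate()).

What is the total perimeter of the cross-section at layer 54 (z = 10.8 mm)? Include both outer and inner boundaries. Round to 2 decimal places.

56.00 mm

At z = 10.8 mm: the 13.5×14.5 cube contributes its full rectangle (perimeter 56.00 mm); the cylinder at (9.5, 2.5) is not intersected at this z (z outside [11, 30.5]); Merging all regions: only the 13.5×14.5 cube is present, so the union is just that shape — boundary = 56.00 mm. Overall, the cross-section is a single solid region. Total boundary length (outer) = 56.00 mm.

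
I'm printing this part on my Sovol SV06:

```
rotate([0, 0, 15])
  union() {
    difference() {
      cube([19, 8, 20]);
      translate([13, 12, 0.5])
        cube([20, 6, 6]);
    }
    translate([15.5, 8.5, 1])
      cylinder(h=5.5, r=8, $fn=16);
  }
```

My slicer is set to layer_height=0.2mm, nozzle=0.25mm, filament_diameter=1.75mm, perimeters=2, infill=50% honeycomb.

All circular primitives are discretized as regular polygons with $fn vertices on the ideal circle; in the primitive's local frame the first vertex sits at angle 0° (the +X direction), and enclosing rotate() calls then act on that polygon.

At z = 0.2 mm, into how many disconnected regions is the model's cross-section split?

1

At z = 0.2 mm: the cube is present — its section is the full 19×8 rectangle; the cube at (13, 12) does not reach this height (z outside [0.5, 6.5]); Subtracting the remaining from the first: none of the subtracted shapes is present at this height, so the 19×8 cube is unchanged — 1 connected region; the cylinder at (15.5, 8.5) is not intersected at this z (z outside [1, 6.5]); Combining (union): only that combined region is present, so the union is just that shape — 1 connected region; (rotated 15° about Z; rotation is an isometry so areas/perimeters/island counts are preserved). The result has 1 disconnected region.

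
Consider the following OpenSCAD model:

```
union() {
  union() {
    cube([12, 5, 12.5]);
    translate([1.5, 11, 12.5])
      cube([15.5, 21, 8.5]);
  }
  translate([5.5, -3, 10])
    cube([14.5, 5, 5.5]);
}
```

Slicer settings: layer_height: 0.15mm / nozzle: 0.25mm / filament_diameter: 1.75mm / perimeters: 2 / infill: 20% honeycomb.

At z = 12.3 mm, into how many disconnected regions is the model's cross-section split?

1

At z = 12.3 mm: the cube is present — its section is the full 12×5 rectangle; the cube at (1.5, 11) is absent (z outside [12.5, 21]); Taking the union: only the 12×5 cube is present, so the union is just that shape — 1 connected region; the cube at (5.5, -3) is present — its section is the full 14.5×5 rectangle; Taking the union: the regions partially overlap (shared area 13.00 mm²), so overlapping operands fuse into one piece — 1 connected region. The result has 1 disconnected region.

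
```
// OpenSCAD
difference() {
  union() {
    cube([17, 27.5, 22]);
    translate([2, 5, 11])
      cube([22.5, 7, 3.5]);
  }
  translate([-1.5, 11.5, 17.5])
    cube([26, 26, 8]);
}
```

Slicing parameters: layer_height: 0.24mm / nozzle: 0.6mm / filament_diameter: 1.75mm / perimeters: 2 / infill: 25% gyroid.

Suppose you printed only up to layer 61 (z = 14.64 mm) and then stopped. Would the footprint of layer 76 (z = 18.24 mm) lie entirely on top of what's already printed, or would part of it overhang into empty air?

entirely on top

Compare the two slices. At z = 14.64: the 17×27.5 cube contributes its full rectangle (area 467.50 mm²); the cube at (2, 5) is absent (z outside [11, 14.5]); Merging all regions: only the 17×27.5 cube is present, so the union is just that shape — area = 467.50 mm²; the cube at (-1.5, 11.5) is not intersected at this z (z outside [17.5, 25.5]); Taking the first minus the rest: none of the subtracted shapes is present at this height, so that combined region is unchanged — area = 467.50 mm². At z = 18.24: the cube is present — its section is the full 17×27.5 rectangle (area 467.50 mm²); the cube at (2, 5) is absent (z outside [11, 14.5]); Combining (union): only the 17×27.5 cube is present, so the union is just that shape — area = 467.50 mm²; the 26×26 cube at (-1.5, 11.5) contributes its full rectangle (area 676.00 mm²); Subtracting the remaining from the first: starting from that combined region (467.50 mm²), the 26×26 cube at (-1.5, 11.5) partially overlaps it — only the 272.00 mm² overlap (of its 676.00 mm²) is removed, clipping the outline — area = 195.50 mm². Checking containment: the cross-section at z = 18.24 is a subset of the cross-section at z = 14.64.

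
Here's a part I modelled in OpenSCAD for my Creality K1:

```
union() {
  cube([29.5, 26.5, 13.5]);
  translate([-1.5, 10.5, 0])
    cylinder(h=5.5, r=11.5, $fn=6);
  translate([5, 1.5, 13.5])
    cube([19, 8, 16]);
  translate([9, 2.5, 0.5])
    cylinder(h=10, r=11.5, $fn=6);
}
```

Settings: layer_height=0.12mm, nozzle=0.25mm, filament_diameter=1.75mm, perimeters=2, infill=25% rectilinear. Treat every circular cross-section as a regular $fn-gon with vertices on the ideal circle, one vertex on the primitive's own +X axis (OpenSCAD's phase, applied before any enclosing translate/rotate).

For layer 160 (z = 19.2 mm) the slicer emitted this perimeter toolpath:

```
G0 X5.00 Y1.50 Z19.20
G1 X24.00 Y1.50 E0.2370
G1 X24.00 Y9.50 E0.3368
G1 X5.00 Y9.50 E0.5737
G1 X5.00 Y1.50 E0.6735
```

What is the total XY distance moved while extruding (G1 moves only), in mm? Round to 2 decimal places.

Sum the Euclidean lengths of each G1 segment: total = 54.00 mm.

54.00 mm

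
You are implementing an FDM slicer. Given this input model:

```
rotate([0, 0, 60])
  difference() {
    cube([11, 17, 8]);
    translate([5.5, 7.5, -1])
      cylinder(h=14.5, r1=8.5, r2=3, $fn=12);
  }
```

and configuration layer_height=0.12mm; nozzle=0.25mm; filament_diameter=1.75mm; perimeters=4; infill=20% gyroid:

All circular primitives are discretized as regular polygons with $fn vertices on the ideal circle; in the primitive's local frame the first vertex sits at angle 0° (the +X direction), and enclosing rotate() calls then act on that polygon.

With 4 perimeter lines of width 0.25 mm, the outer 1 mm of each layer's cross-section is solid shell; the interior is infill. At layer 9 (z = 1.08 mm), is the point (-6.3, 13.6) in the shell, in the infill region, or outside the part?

At z = 1.08 mm: the cube (footprint 11×17) is included at this height; the cone at (5.5, 7.5): at t=0.143 of its height the radius interpolates to r₁+(r₂−r₁)t = 7.711, giving a regular 12-gon of that circumradius; Subtracting the remaining from the first: starting from the 11×17 cube, the cone at (5.5, 7.5) partially overlaps it — only the 149.31 mm² overlap (of its 178.38 mm²) is removed, clipping the outline — 3 connected regions; (rotated 60° about Z; rotation is an isometry so areas/perimeters/island counts are preserved). Overall, the cross-section has 3 separate islands. Undo the 60° rotation: the query point maps to (8.628, 12.256) in the un-rotated model frame. The nearest boundary edge runs (11.00, 12.53)→(9.36, 14.18); distance from the point to it = 1.87 mm. The point is not inside any of the regions above, so it lies outside the cross-section (1.87 mm from the nearest boundary).

outside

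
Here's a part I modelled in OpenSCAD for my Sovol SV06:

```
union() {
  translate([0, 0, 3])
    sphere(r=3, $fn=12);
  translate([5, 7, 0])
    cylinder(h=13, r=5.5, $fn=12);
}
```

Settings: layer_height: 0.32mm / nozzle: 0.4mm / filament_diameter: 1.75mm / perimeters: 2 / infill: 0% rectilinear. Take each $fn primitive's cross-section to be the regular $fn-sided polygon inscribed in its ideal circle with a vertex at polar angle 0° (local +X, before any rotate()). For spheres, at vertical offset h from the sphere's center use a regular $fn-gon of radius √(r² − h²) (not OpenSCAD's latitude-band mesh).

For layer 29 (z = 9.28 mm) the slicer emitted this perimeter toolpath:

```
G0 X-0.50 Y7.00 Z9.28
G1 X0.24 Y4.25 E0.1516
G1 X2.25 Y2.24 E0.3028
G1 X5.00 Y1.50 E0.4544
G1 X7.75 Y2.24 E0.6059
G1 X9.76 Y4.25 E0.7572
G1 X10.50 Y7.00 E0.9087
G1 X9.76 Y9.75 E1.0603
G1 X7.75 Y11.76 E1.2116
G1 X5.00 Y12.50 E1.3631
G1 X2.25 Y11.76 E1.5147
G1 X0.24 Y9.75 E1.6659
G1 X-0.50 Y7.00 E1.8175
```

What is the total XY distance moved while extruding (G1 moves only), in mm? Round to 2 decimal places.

34.15 mm

Sum the Euclidean lengths of each G1 segment: total = 34.15 mm.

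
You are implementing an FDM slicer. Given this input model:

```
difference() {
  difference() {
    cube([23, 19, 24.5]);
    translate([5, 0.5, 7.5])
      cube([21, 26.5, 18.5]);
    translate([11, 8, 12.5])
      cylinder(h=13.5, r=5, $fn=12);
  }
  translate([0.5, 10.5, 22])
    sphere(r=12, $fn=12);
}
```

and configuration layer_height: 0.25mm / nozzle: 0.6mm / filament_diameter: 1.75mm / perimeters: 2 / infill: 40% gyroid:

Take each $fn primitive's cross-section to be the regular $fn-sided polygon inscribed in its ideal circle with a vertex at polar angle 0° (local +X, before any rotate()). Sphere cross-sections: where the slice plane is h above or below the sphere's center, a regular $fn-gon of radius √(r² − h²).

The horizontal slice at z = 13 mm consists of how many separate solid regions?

2

At z = 13 mm: the cube is present — its section is the full 23×19 rectangle; the cube at (5, 0.5) (footprint 21×26.5) is included at this height; the r=5 cylinder at (11, 8) contributes a regular 12-gon of circumradius 5; After the difference (first − rest): starting from the 23×19 cube, the 21×26.5 cube at (5, 0.5) partially overlaps it — only the 333.00 mm² overlap (of its 556.50 mm²) is removed, clipping the outline; the r=5 cylinder at (11, 8) misses the remaining region (no effect) — 1 connected region; the r=12 sphere at (0.5, 10.5) slices to a regular 12-gon of circumradius 7.937 (√(r²−h²) with h=9 from center); After the difference (first − rest): starting from the result so far, the r=12 sphere at (0.5, 10.5) partially overlaps it — only the 73.67 mm² overlap (of its 189.00 mm²) is removed, clipping the outline — 2 connected regions. The result has 2 disconnected regions.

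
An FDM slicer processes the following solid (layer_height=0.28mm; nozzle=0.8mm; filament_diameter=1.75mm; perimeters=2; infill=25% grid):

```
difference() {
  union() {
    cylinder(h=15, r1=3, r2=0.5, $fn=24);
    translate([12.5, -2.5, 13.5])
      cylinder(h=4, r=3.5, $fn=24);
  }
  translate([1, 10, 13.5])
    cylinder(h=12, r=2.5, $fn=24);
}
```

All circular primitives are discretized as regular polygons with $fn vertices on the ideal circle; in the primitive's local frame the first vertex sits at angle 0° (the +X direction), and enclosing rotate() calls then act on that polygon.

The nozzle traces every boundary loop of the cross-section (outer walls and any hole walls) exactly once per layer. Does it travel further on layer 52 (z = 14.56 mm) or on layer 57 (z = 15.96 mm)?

Layer 52 (z = 14.56): the cone contributes a regular 24-gon of circumradius 0.573 (interpolated between r1=3 and r2=0.5 at t=0.971) (perimeter = 2·24·0.573·sin(180°/24) = 3.59 mm); the r=3.5 cylinder at (12.5, -2.5) contributes a regular 24-gon of circumradius 3.5 (perimeter = 2·24·3.500·sin(180°/24) = 21.93 mm); Combining (union): the 2 present regions are separate (no shared area or edge), so areas and boundary lengths simply add and each stays a separate island — boundary = 25.52 mm; the cylinder at (1, 10): section is a regular 24-gon, circumradius r=2.5 (perimeter = 2·24·2.500·sin(180°/24) = 15.66 mm); After the difference (first − rest): starting from that combined region, the r=2.5 cylinder at (1, 10) misses the remaining region (no effect) — boundary = 25.52 mm. So its perimeter = 25.52 mm. Layer 57 (z = 15.96): the cone does not reach this height (z outside [0, 15]); the r=3.5 cylinder at (12.5, -2.5) gives a regular 24-gon of circumradius 3.5 (constant along its height) (perimeter = 2·24·3.500·sin(180°/24) = 21.93 mm); Taking the union: only the r=3.5 cylinder at (12.5, -2.5) is present, so the union is just that shape — boundary = 21.93 mm; the r=2.5 cylinder at (1, 10) contributes a regular 24-gon of circumradius 2.5 (perimeter = 2·24·2.500·sin(180°/24) = 15.66 mm); After the difference (first − rest): starting from the result so far, the r=2.5 cylinder at (1, 10) misses the remaining region (no effect) — boundary = 21.93 mm. So its perimeter = 21.93 mm. Layer 52 is larger (25.52 vs 21.93 mm).

layer 52 (z = 14.56 mm)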